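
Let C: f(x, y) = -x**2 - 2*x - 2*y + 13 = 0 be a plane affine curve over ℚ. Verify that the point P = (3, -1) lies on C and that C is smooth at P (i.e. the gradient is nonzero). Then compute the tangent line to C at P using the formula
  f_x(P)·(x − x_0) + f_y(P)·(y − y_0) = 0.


Tangent line at P: -8*x - 2*y + 22 = 0.

Step 1: f(3, -1) = 0, so P lies on C.
Step 2: partial derivatives
  f_x(x, y) = -2*x - 2, f_y(x, y) = -2.
  f_x(P) = -8, f_y(P) = -2 (gradient nonzero, so P is smooth).
Step 3: tangent line at P: -8·(x − 3) + -2·(y − -1) = 0.
Expanding: -8*x - 2*y + 22 = 0.


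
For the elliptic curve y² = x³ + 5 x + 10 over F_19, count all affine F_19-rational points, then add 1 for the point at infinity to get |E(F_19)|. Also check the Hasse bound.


Affine points = {(1, 4), (1, 15), (2, 3), (2, 16), (6, 3), (6, 16), (8, 7), (8, 12), (9, 9), (9, 10), (11, 3), (11, 16), (13, 7), (13, 12), (16, 5), (16, 14), (17, 7), (17, 12), (18, 2), (18, 17)}; affine count = 20; |E(F_19)| = 21.

Discriminant check: Δ ∝ 4a³ + 27b² = 4·5³ + 27·10² = 4·125 + 27·100 ≡ 8 (mod 19). Nonzero ⇒ E is nonsingular.
For each x ∈ F_19, compute rhs = x³ + 5·x + 10 mod 19, then count y ∈ F_19 with y² ≡ rhs.
  x = 0: rhs = 10, matching y values: none (0 points).
  x = 1: rhs = 16, matching y values: 4, 15 (2 points).
  x = 2: rhs = 9, matching y values: 3, 16 (2 points).
  x = 3: rhs = 14, matching y values: none (0 points).
  x = 4: rhs = 18, matching y values: none (0 points).
  x = 5: rhs = 8, matching y values: none (0 points).
  x = 6: rhs = 9, matching y values: 3, 16 (2 points).
  x = 7: rhs = 8, matching y values: none (0 points).
  x = 8: rhs = 11, matching y values: 7, 12 (2 points).
  x = 9: rhs = 5, matching y values: 9, 10 (2 points).
  x = 10: rhs = 15, matching y values: none (0 points).
  x = 11: rhs = 9, matching y values: 3, 16 (2 points).
  x = 12: rhs = 12, matching y values: none (0 points).
  x = 13: rhs = 11, matching y values: 7, 12 (2 points).
  x = 14: rhs = 12, matching y values: none (0 points).
  x = 15: rhs = 2, matching y values: none (0 points).
  x = 16: rhs = 6, matching y values: 5, 14 (2 points).
  x = 17: rhs = 11, matching y values: 7, 12 (2 points).
  x = 18: rhs = 4, matching y values: 2, 17 (2 points).
Total affine count: 20.
Full point count |E(F_19)| = 20 + 1 = 21.
Hasse bound: |21 − (19+1)| = |1| = 1 ≤ 2√19 ≈ 8.7178 ✓.


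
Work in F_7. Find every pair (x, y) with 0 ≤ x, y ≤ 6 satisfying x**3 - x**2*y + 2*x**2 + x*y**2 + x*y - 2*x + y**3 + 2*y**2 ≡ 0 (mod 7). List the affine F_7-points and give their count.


Affine F_7-points: {(0, 0), (0, 5), (1, 2), (3, 5), (3, 6), (4, 3), (4, 6), (5, 2)}; count = 8.

For each of the 49 pairs (x, y) ∈ F_7², evaluate f(x, y) mod 7. Record the zeros.
  x = 0: [0↦0, 1↦3, 2↦2, 3↦3, 4↦5, 5↦0, 6↦1]  zeros at y ∈ {0, 5}
  x = 1: [0↦1, 1↦5, 2↦0, 3↦6, 4↦1, 5↦5, 6↦3]  zeros at y ∈ {2}
  x = 2: [0↦5, 1↦1, 2↦4, 3↦6, 4↦6, 5↦3, 6↦3]  zeros at y ∈ ∅
  x = 3: [0↦4, 1↦4, 2↦6, 3↦2, 4↦5, 5↦0, 6↦0]  zeros at y ∈ {5, 6}
  x = 4: [0↦4, 1↦6, 2↦5, 3↦0, 4↦4, 5↦2, 6↦0]  zeros at y ∈ {3, 6}
  x = 5: [0↦4, 1↦6, 2↦0, 3↦6, 4↦2, 5↦1, 6↦2]  zeros at y ∈ {2}
  x = 6: [0↦3, 1↦3, 2↦4, 3↦5, 4↦5, 5↦3, 6↦5]  zeros at y ∈ ∅
Collecting zeros: affine points = {(0, 0), (0, 5), (1, 2), (3, 5), (3, 6), (4, 3), (4, 6), (5, 2)}.
Total count |C(F_7)_aff| = 8.


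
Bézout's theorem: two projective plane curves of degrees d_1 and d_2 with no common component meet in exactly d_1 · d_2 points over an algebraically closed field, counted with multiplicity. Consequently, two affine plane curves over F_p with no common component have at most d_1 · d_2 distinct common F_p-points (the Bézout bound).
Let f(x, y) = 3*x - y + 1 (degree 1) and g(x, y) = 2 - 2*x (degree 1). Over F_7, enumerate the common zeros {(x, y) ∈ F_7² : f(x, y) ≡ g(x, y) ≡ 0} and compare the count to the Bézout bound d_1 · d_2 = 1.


Common zeros: {(1, 4)}; count = 1; Bézout bound = 1.

deg(f) = 1, deg(g) = 1, so Bézout bound = 1.
Scan x ∈ F_7. For each x, list the y ∈ F_7 with f(x, y) ≡ 0 and those with g(x, y) ≡ 0 (mod 7); the common zeros in that column are the intersection.
  x = 0: f ≡ 0 at y ∈ {1}; g ≡ 0 at y ∈ ∅; common: ∅.
  x = 1: f ≡ 0 at y ∈ {4}; g ≡ 0 at y ∈ {0, 1, 2, 3, 4, 5, 6}; common: {4}.
  x = 2: f ≡ 0 at y ∈ {0}; g ≡ 0 at y ∈ ∅; common: ∅.
  x = 3: f ≡ 0 at y ∈ {3}; g ≡ 0 at y ∈ ∅; common: ∅.
  x = 4: f ≡ 0 at y ∈ {6}; g ≡ 0 at y ∈ ∅; common: ∅.
  x = 5: f ≡ 0 at y ∈ {2}; g ≡ 0 at y ∈ ∅; common: ∅.
  x = 6: f ≡ 0 at y ∈ {5}; g ≡ 0 at y ∈ ∅; common: ∅.
Collecting: common zeros = {(1, 4)}, so the count is 1.
Comparison with the Bézout bound: 1 ≤ 1 = deg(f)·deg(g), as expected for curves with no common component (the bound is attained).


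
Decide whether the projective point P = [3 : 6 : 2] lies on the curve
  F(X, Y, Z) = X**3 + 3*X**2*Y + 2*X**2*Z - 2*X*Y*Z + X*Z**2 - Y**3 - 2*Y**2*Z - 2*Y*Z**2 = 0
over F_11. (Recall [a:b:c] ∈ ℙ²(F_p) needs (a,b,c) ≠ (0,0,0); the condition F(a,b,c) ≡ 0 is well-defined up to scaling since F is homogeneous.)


F(3,6,2) ≡ 10 (mod 11); P is NOT on the curve.

Evaluate F(3, 6, 2) term-by-term (mod 11).
  X**3 ↦ 1·27·1·1 = 27
  3*X**2*Y ↦ 3·9·6·1 = 162
  2*X**2*Z ↦ 2·9·1·2 = 36
  -2*X*Y*Z ↦ -2·3·6·2 = -72
  X*Z**2 ↦ 1·3·1·4 = 12
  -Y**3 ↦ -1·1·216·1 = -216
  -2*Y**2*Z ↦ -2·1·36·2 = -144
  -2*Y*Z**2 ↦ -2·1·6·4 = -48
Sum: F(3, 6, 2) = (27) + (162) + (36) + (-72) + (12) + (-216) + (-144) + (-48) = -243.
Reducing mod 11: -243 ≡ 10 (mod 11).
Since F(a, b, c) ≡ 10 ≠ 0 (mod 11), P does NOT lie on the curve.


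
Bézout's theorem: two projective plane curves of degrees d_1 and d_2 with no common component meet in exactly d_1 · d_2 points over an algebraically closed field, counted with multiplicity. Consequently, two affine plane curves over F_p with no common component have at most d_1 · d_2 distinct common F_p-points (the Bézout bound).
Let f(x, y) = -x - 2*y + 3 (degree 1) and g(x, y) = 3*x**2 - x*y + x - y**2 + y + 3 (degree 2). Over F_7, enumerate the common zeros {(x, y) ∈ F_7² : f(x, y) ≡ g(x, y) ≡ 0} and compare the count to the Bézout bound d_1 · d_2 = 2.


Common zeros: ∅; count = 0; Bézout bound = 2.

deg(f) = 1, deg(g) = 2, so Bézout bound = 2.
Scan x ∈ F_7. For each x, list the y ∈ F_7 with f(x, y) ≡ 0 and those with g(x, y) ≡ 0 (mod 7); the common zeros in that column are the intersection.
  x = 0: f ≡ 0 at y ∈ {5}; g ≡ 0 at y ∈ ∅; common: ∅.
  x = 1: f ≡ 0 at y ∈ {1}; g ≡ 0 at y ∈ {0}; common: ∅.
  x = 2: f ≡ 0 at y ∈ {4}; g ≡ 0 at y ∈ ∅; common: ∅.
  x = 3: f ≡ 0 at y ∈ {0}; g ≡ 0 at y ∈ ∅; common: ∅.
  x = 4: f ≡ 0 at y ∈ {3}; g ≡ 0 at y ∈ ∅; common: ∅.
  x = 5: f ≡ 0 at y ∈ {6}; g ≡ 0 at y ∈ ∅; common: ∅.
  x = 6: f ≡ 0 at y ∈ {2}; g ≡ 0 at y ∈ ∅; common: ∅.
Collecting: common zeros = ∅, so the count is 0.
Comparison with the Bézout bound: 0 ≤ 2 = deg(f)·deg(g), as expected for curves with no common component (the affine F_7-count falls short of the bound because intersections may lie at infinity, over extension fields, or carry multiplicity).


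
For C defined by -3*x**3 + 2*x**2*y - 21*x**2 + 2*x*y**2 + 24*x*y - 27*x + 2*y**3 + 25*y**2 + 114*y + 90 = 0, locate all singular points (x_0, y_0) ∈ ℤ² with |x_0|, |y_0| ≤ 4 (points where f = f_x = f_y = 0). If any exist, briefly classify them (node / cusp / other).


Singular points: {(-3, -3)}; classification: cusp.

Compute partial derivatives:
  f_x = -9*x**2 + 4*x*y - 42*x + 2*y**2 + 24*y - 27.
  f_y = 2*x**2 + 4*x*y + 24*x + 6*y**2 + 50*y + 114.
Scan x_0 ∈ {−4, ..., 4}. For each x_0, f_y(x_0, y) is a polynomial in y; find its integer roots y ∈ {−4, ..., 4}, then test f_x and f at those candidates.
  x = -4: f_y(-4, y) = 6*y**2 + 34*y + 50; no integer root y with |y| ≤ 4.
  x = -3: f_y(-3, y) = 6*y**2 + 38*y + 60; vanishes at y ∈ {-3}. (-3, -3): f_x = 0, f = 0 — SINGULAR.
  x = -2: f_y(-2, y) = 6*y**2 + 42*y + 74; no integer root y with |y| ≤ 4.
  x = -1: f_y(-1, y) = 6*y**2 + 46*y + 92; no integer root y with |y| ≤ 4.
  x = 0: f_y(0, y) = 6*y**2 + 50*y + 114; no integer root y with |y| ≤ 4.
  x = 1: f_y(1, y) = 6*y**2 + 54*y + 140; no integer root y with |y| ≤ 4.
  x = 2: f_y(2, y) = 6*y**2 + 58*y + 170; no integer root y with |y| ≤ 4.
  x = 3: f_y(3, y) = 6*y**2 + 62*y + 204; no integer root y with |y| ≤ 4.
  x = 4: f_y(4, y) = 6*y**2 + 66*y + 242; no integer root y with |y| ≤ 4.
Only singular point on the grid: (-3, -3).
Classify: substitute x = -3 + u, y = -3 + v and expand: f = -3*u**3 + 2*u**2*v + 2*u*v**2 + 2*v**3 + v**2.
No constant or linear terms (consistent with a singular point). Quadratic part: v**2. Cubic part: -3*u**3 + 2*u**2*v + 2*u*v**2 + 2*v**3.
The quadratic part v**2 is a perfect square, so there is a single (double) tangent line v = 0, i.e. y = -3. Restricting the cubic part to that line (v = 0) leaves -3*u**3 ≠ 0, so f is not divisible by v and the branch is v² ≈ 3*u**3 to lowest order — this is a cusp.
Classification: cusp.


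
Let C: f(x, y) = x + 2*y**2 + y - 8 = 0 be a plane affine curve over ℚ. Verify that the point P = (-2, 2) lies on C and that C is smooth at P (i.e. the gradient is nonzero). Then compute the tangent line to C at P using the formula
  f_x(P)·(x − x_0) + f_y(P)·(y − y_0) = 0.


Tangent line at P: x + 9*y - 16 = 0.

Step 1: f(-2, 2) = 0, so P lies on C.
Step 2: partial derivatives
  f_x(x, y) = 1, f_y(x, y) = 4*y + 1.
  f_x(P) = 1, f_y(P) = 9 (gradient nonzero, so P is smooth).
Step 3: tangent line at P: 1·(x − -2) + 9·(y − 2) = 0.
Expanding: x + 9*y - 16 = 0.


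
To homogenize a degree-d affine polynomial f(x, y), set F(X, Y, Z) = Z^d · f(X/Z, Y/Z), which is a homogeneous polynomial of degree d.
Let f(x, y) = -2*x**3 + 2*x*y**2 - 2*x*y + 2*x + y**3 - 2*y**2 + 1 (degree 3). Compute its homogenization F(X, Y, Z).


F(X, Y, Z) = -2*X**3 + 2*X*Y**2 - 2*X*Y*Z + 2*X*Z**2 + Y**3 - 2*Y**2*Z + Z**3

deg(f) = 3.
Substitute x = X/Z, y = Y/Z into f, then multiply by Z^3.
  monomial -2·x^3·y^0 ↦ -2·X^3·Y^0·Z^0.
  monomial 2·x^1·y^2 ↦ 2·X^1·Y^2·Z^0.
  monomial -2·x^1·y^1 ↦ -2·X^1·Y^1·Z^1.
  monomial 2·x^1·y^0 ↦ 2·X^1·Y^0·Z^2.
  monomial 1·x^0·y^3 ↦ 1·X^0·Y^3·Z^0.
  monomial -2·x^0·y^2 ↦ -2·X^0·Y^2·Z^1.
  monomial 1·x^0·y^0 ↦ 1·X^0·Y^0·Z^3.
Collecting: F(X, Y, Z) = -2*X**3 + 2*X*Y**2 - 2*X*Y*Z + 2*X*Z**2 + Y**3 - 2*Y**2*Z + Z**3.


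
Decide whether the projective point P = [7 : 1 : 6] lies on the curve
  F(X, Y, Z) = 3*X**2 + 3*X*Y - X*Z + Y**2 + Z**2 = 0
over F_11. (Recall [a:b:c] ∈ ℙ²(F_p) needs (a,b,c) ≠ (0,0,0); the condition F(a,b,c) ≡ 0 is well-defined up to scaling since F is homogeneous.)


F(7,1,6) ≡ 9 (mod 11); P is NOT on the curve.

Evaluate F(7, 1, 6) term-by-term (mod 11).
  3*X**2 ↦ 3·49·1·1 = 147
  3*X*Y ↦ 3·7·1·1 = 21
  -X*Z ↦ -1·7·1·6 = -42
  Y**2 ↦ 1·1·1·1 = 1
  Z**2 ↦ 1·1·1·36 = 36
Sum: F(7, 1, 6) = (147) + (21) + (-42) + (1) + (36) = 163.
Reducing mod 11: 163 ≡ 9 (mod 11).
Since F(a, b, c) ≡ 9 ≠ 0 (mod 11), P does NOT lie on the curve.


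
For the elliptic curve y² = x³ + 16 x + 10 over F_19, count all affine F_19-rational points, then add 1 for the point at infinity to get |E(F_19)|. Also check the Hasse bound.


Affine points = {(3, 3), (3, 16), (4, 9), (4, 10), (5, 5), (5, 14), (7, 3), (7, 16), (8, 2), (8, 17), (9, 3), (9, 16), (10, 7), (10, 12), (11, 4), (11, 15), (12, 7), (12, 12), (16, 7), (16, 12)}; affine count = 20; |E(F_19)| = 21.

Discriminant check: Δ ∝ 4a³ + 27b² = 4·16³ + 27·10² = 4·4096 + 27·100 ≡ 8 (mod 19). Nonzero ⇒ E is nonsingular.
For each x ∈ F_19, compute rhs = x³ + 16·x + 10 mod 19, then count y ∈ F_19 with y² ≡ rhs.
  x = 0: rhs = 10, matching y values: none (0 points).
  x = 1: rhs = 8, matching y values: none (0 points).
  x = 2: rhs = 12, matching y values: none (0 points).
  x = 3: rhs = 9, matching y values: 3, 16 (2 points).
  x = 4: rhs = 5, matching y values: 9, 10 (2 points).
  x = 5: rhs = 6, matching y values: 5, 14 (2 points).
  x = 6: rhs = 18, matching y values: none (0 points).
  x = 7: rhs = 9, matching y values: 3, 16 (2 points).
  x = 8: rhs = 4, matching y values: 2, 17 (2 points).
  x = 9: rhs = 9, matching y values: 3, 16 (2 points).
  x = 10: rhs = 11, matching y values: 7, 12 (2 points).
  x = 11: rhs = 16, matching y values: 4, 15 (2 points).
  x = 12: rhs = 11, matching y values: 7, 12 (2 points).
  x = 13: rhs = 2, matching y values: none (0 points).
  x = 14: rhs = 14, matching y values: none (0 points).
  x = 15: rhs = 15, matching y values: none (0 points).
  x = 16: rhs = 11, matching y values: 7, 12 (2 points).
  x = 17: rhs = 8, matching y values: none (0 points).
  x = 18: rhs = 12, matching y values: none (0 points).
Total affine count: 20.
Full point count |E(F_19)| = 20 + 1 = 21.
Hasse bound: |21 − (19+1)| = |1| = 1 ≤ 2√19 ≈ 8.7178 ✓.


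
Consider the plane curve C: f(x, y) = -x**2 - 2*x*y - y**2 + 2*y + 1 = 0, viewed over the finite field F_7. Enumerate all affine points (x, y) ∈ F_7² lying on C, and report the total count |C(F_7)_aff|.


Affine F_7-points: {(0, 4), (0, 5), (1, 0), (4, 3), (4, 5), (6, 0), (6, 4)}; count = 7.

For each of the 49 pairs (x, y) ∈ F_7², evaluate f(x, y) mod 7. Record the zeros.
  x = 0: [0↦1, 1↦2, 2↦1, 3↦5, 4↦0, 5↦0, 6↦5]  zeros at y ∈ {4, 5}
  x = 1: [0↦0, 1↦6, 2↦3, 3↦5, 4↦5, 5↦3, 6↦6]  zeros at y ∈ {0}
  x = 2: [0↦4, 1↦1, 2↦3, 3↦3, 4↦1, 5↦4, 6↦5]  zeros at y ∈ ∅
  x = 3: [0↦6, 1↦1, 2↦1, 3↦6, 4↦2, 5↦3, 6↦2]  zeros at y ∈ ∅
  x = 4: [0↦6, 1↦6, 2↦4, 3↦0, 4↦1, 5↦0, 6↦4]  zeros at y ∈ {3, 5}
  x = 5: [0↦4, 1↦2, 2↦5, 3↦6, 4↦5, 5↦2, 6↦4]  zeros at y ∈ ∅
  x = 6: [0↦0, 1↦3, 2↦4, 3↦3, 4↦0, 5↦2, 6↦2]  zeros at y ∈ {0, 4}
Collecting zeros: affine points = {(0, 4), (0, 5), (1, 0), (4, 3), (4, 5), (6, 0), (6, 4)}.
Total count |C(F_7)_aff| = 7.


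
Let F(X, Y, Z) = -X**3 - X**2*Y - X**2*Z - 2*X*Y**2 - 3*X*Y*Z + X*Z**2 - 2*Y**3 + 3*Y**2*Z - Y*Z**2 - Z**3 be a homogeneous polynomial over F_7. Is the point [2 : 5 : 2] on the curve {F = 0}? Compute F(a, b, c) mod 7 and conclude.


F(2,5,2) ≡ 6 (mod 7); P is NOT on the curve.

Evaluate F(2, 5, 2) term-by-term (mod 7).
  -X**3 ↦ -1·8·1·1 = -8
  -X**2*Y ↦ -1·4·5·1 = -20
  -X**2*Z ↦ -1·4·1·2 = -8
  -2*X*Y**2 ↦ -2·2·25·1 = -100
  -3*X*Y*Z ↦ -3·2·5·2 = -60
  X*Z**2 ↦ 1·2·1·4 = 8
  -2*Y**3 ↦ -2·1·125·1 = -250
  3*Y**2*Z ↦ 3·1·25·2 = 150
  -Y*Z**2 ↦ -1·1·5·4 = -20
  -Z**3 ↦ -1·1·1·8 = -8
Sum: F(2, 5, 2) = (-8) + (-20) + (-8) + (-100) + (-60) + (8) + (-250) + (150) + (-20) + (-8) = -316.
Reducing mod 7: -316 ≡ 6 (mod 7).
Since F(a, b, c) ≡ 6 ≠ 0 (mod 7), P does NOT lie on the curve.


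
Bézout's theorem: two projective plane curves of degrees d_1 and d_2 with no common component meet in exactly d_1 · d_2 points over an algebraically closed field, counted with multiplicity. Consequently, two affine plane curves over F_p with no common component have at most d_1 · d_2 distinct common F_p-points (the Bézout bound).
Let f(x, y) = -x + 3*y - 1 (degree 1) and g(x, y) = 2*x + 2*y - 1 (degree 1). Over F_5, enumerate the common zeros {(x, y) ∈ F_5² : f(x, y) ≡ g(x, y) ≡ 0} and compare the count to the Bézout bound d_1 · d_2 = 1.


Common zeros: {(2, 1)}; count = 1; Bézout bound = 1.

deg(f) = 1, deg(g) = 1, so Bézout bound = 1.
Scan x ∈ F_5. For each x, list the y ∈ F_5 with f(x, y) ≡ 0 and those with g(x, y) ≡ 0 (mod 5); the common zeros in that column are the intersection.
  x = 0: f ≡ 0 at y ∈ {2}; g ≡ 0 at y ∈ {3}; common: ∅.
  x = 1: f ≡ 0 at y ∈ {4}; g ≡ 0 at y ∈ {2}; common: ∅.
  x = 2: f ≡ 0 at y ∈ {1}; g ≡ 0 at y ∈ {1}; common: {1}.
  x = 3: f ≡ 0 at y ∈ {3}; g ≡ 0 at y ∈ {0}; common: ∅.
  x = 4: f ≡ 0 at y ∈ {0}; g ≡ 0 at y ∈ {4}; common: ∅.
Collecting: common zeros = {(2, 1)}, so the count is 1.
Comparison with the Bézout bound: 1 ≤ 1 = deg(f)·deg(g), as expected for curves with no common component (the bound is attained).


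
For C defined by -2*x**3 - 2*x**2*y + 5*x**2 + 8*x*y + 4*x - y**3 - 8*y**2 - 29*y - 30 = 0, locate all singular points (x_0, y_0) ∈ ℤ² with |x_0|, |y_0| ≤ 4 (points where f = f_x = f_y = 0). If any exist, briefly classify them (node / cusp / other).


Singular points: {(2, -3)}; classification: node.

Compute partial derivatives:
  f_x = -6*x**2 - 4*x*y + 10*x + 8*y + 4.
  f_y = -2*x**2 + 8*x - 3*y**2 - 16*y - 29.
Scan x_0 ∈ {−4, ..., 4}. For each x_0, f_y(x_0, y) is a polynomial in y; find its integer roots y ∈ {−4, ..., 4}, then test f_x and f at those candidates.
  x = -4: f_y(-4, y) = -3*y**2 - 16*y - 93; no integer root y with |y| ≤ 4.
  x = -3: f_y(-3, y) = -3*y**2 - 16*y - 71; no integer root y with |y| ≤ 4.
  x = -2: f_y(-2, y) = -3*y**2 - 16*y - 53; no integer root y with |y| ≤ 4.
  x = -1: f_y(-1, y) = -3*y**2 - 16*y - 39; no integer root y with |y| ≤ 4.
  x = 0: f_y(0, y) = -3*y**2 - 16*y - 29; no integer root y with |y| ≤ 4.
  x = 1: f_y(1, y) = -3*y**2 - 16*y - 23; no integer root y with |y| ≤ 4.
  x = 2: f_y(2, y) = -3*y**2 - 16*y - 21; vanishes at y ∈ {-3}. (2, -3): f_x = 0, f = 0 — SINGULAR.
  x = 3: f_y(3, y) = -3*y**2 - 16*y - 23; no integer root y with |y| ≤ 4.
  x = 4: f_y(4, y) = -3*y**2 - 16*y - 29; no integer root y with |y| ≤ 4.
Only singular point on the grid: (2, -3).
Classify: substitute x = 2 + u, y = -3 + v and expand: f = -2*u**3 - 2*u**2*v - u**2 - v**3 + v**2.
No constant or linear terms (consistent with a singular point). Quadratic part: -u**2 + v**2. Cubic part: -2*u**3 - 2*u**2*v - v**3.
The quadratic part v**2 - u**2 = (v − u)(v + u) splits into two distinct linear factors, so there are two distinct tangent lines y − -3 = ±(x − 2) — this is a node (ordinary double point).
Classification: node.


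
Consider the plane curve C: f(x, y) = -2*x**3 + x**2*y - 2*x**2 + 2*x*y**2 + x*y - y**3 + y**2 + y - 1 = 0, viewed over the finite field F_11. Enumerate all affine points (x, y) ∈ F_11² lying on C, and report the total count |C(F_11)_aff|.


Affine F_11-points: {(0, 1), (0, 10), (1, 1), (2, 9), (3, 8), (4, 1), (4, 3), (4, 5), (6, 3), (7, 3), (8, 6), (9, 7), (10, 2), (10, 4)}; count = 14.

For each of the 121 pairs (x, y) ∈ F_11², evaluate f(x, y) mod 11. Record the zeros.
  x = 0: [0↦10, 1↦0, 2↦8, 3↦6, 4↦10, 5↦3, 6↦1, 7↦9, 8↦10, 9↦9, 10↦0]  zeros at y ∈ {1, 10}
  x = 1: [0↦6, 1↦0, 2↦5, 3↦4, 4↦2, 5↦4, 6↦4, 7↦7, 8↦7, 9↦9, 10↦7]  zeros at y ∈ {1}
  x = 2: [0↦8, 1↦8, 2↦1, 3↦3, 4↦8, 5↦10, 6↦3, 7↦3, 8↦4, 9↦0, 10↦7]  zeros at y ∈ {9}
  x = 3: [0↦4, 1↦1, 2↦6, 3↦2, 4↦5, 5↦9, 6↦8, 7↦7, 8↦0, 9↦3, 10↦10]  zeros at y ∈ {8}
  x = 4: [0↦4, 1↦0, 2↦8, 3↦0, 4↦3, 5↦0, 6↦7, 7↦7, 8↦5, 9↦6, 10↦4]  zeros at y ∈ {1, 3, 5}
  x = 5: [0↦7, 1↦4, 2↦6, 3↦7, 4↦1, 5↦4, 6↦10, 7↦2, 8↦7, 9↦8, 10↦10]  zeros at y ∈ ∅
  x = 6: [0↦1, 1↦1, 2↦10, 3↦0, 4↦9, 5↦9, 6↦5, 7↦2, 8↦5, 9↦8, 10↦5]  zeros at y ∈ {3}
  x = 7: [0↦7, 1↦1, 2↦8, 3↦0, 4↦4, 5↦3, 6↦2, 7↦6, 8↦9, 9↦5, 10↦10]  zeros at y ∈ {3}
  x = 8: [0↦2, 1↦3, 2↦10, 3↦6, 4↦7, 5↦7, 6↦0, 7↦2, 8↦7, 9↦9, 10↦2]  zeros at y ∈ {6}
  x = 9: [0↦7, 1↦6, 2↦4, 3↦6, 4↦6, 5↦9, 6↦9, 7↦0, 8↦9, 9↦8, 10↦2]  zeros at y ∈ {7}
  x = 10: [0↦10, 1↦9, 2↦0, 3↦10, 4↦0, 5↦8, 6↦6, 7↦10, 8↦3, 9↦1, 10↦9]  zeros at y ∈ {2, 4}
Collecting zeros: affine points = {(0, 1), (0, 10), (1, 1), (2, 9), (3, 8), (4, 1), (4, 3), (4, 5), (6, 3), (7, 3), (8, 6), (9, 7), (10, 2), (10, 4)}.
Total count |C(F_11)_aff| = 14.


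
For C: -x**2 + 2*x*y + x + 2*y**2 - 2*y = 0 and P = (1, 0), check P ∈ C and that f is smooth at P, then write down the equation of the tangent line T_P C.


Tangent line at P: 1 - x = 0.

Step 1: f(1, 0) = 0, so P lies on C.
Step 2: partial derivatives
  f_x(x, y) = -2*x + 2*y + 1, f_y(x, y) = 2*x + 4*y - 2.
  f_x(P) = -1, f_y(P) = 0 (gradient nonzero, so P is smooth).
Step 3: tangent line at P: -1·(x − 1) + 0·(y − 0) = 0.
Expanding: 1 - x = 0.


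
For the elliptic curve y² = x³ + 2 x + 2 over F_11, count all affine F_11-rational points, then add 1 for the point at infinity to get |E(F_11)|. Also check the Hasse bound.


Affine points = {(1, 4), (1, 7), (2, 5), (2, 6), (5, 4), (5, 7), (9, 1), (9, 10)}; affine count = 8; |E(F_11)| = 9.

Discriminant check: Δ ∝ 4a³ + 27b² = 4·2³ + 27·2² = 4·8 + 27·4 ≡ 8 (mod 11). Nonzero ⇒ E is nonsingular.
For each x ∈ F_11, compute rhs = x³ + 2·x + 2 mod 11, then count y ∈ F_11 with y² ≡ rhs.
  x = 0: rhs = 2, matching y values: none (0 points).
  x = 1: rhs = 5, matching y values: 4, 7 (2 points).
  x = 2: rhs = 3, matching y values: 5, 6 (2 points).
  x = 3: rhs = 2, matching y values: none (0 points).
  x = 4: rhs = 8, matching y values: none (0 points).
  x = 5: rhs = 5, matching y values: 4, 7 (2 points).
  x = 6: rhs = 10, matching y values: none (0 points).
  x = 7: rhs = 7, matching y values: none (0 points).
  x = 8: rhs = 2, matching y values: none (0 points).
  x = 9: rhs = 1, matching y values: 1, 10 (2 points).
  x = 10: rhs = 10, matching y values: none (0 points).
Total affine count: 8.
Full point count |E(F_11)| = 8 + 1 = 9.
Hasse bound: |9 − (11+1)| = |-3| = 3 ≤ 2√11 ≈ 6.6332 ✓.


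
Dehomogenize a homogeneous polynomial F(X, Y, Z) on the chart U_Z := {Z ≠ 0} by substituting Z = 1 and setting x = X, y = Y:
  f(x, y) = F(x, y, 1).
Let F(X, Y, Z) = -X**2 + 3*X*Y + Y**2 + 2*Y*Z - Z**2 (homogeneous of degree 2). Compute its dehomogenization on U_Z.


f(x, y) = -x**2 + 3*x*y + y**2 + 2*y - 1

On U_Z we set Z = 1. Each monomial c·X^i·Y^j·Z^k in F becomes c·x^i·y^j·1^k = c·x^i·y^j.
Substituting Z = 1: F(X, Y, 1) = -x**2 + 3*x*y + y**2 + 2*y - 1.
Note: deg(f) ≤ deg(F) = 2; strict inequality happens when F is divisible by Z (lost terms).


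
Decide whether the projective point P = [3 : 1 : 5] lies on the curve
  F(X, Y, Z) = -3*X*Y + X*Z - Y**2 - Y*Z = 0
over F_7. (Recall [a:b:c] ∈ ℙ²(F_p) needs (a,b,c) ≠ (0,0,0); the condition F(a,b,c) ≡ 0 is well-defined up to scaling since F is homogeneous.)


F(3,1,5) ≡ 0 (mod 7); P is on the curve.

Evaluate F(3, 1, 5) term-by-term (mod 7).
  -3*X*Y ↦ -3·3·1·1 = -9
  X*Z ↦ 1·3·1·5 = 15
  -Y**2 ↦ -1·1·1·1 = -1
  -Y*Z ↦ -1·1·1·5 = -5
Sum: F(3, 1, 5) = (-9) + (15) + (-1) + (-5) = 0.
Reducing mod 7: 0 ≡ 0 (mod 7).
Since F(a, b, c) ≡ 0 (mod 7), P lies on the curve.


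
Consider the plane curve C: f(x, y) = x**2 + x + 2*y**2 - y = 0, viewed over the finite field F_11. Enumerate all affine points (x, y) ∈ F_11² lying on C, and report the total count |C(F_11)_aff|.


Affine F_11-points: {(0, 0), (0, 6), (3, 8), (3, 9), (5, 7), (5, 10), (7, 8), (7, 9), (10, 0), (10, 6)}; count = 10.

For each of the 121 pairs (x, y) ∈ F_11², evaluate f(x, y) mod 11. Record the zeros.
  x = 0: [0↦0, 1↦1, 2↦6, 3↦4, 4↦6, 5↦1, 6↦0, 7↦3, 8↦10, 9↦10, 10↦3]  zeros at y ∈ {0, 6}
  x = 1: [0↦2, 1↦3, 2↦8, 3↦6, 4↦8, 5↦3, 6↦2, 7↦5, 8↦1, 9↦1, 10↦5]  zeros at y ∈ ∅
  x = 2: [0↦6, 1↦7, 2↦1, 3↦10, 4↦1, 5↦7, 6↦6, 7↦9, 8↦5, 9↦5, 10↦9]  zeros at y ∈ ∅
  x = 3: [0↦1, 1↦2, 2↦7, 3↦5, 4↦7, 5↦2, 6↦1, 7↦4, 8↦0, 9↦0, 10↦4]  zeros at y ∈ {8, 9}
  x = 4: [0↦9, 1↦10, 2↦4, 3↦2, 4↦4, 5↦10, 6↦9, 7↦1, 8↦8, 9↦8, 10↦1]  zeros at y ∈ ∅
  x = 5: [0↦8, 1↦9, 2↦3, 3↦1, 4↦3, 5↦9, 6↦8, 7↦0, 8↦7, 9↦7, 10↦0]  zeros at y ∈ {7, 10}
  x = 6: [0↦9, 1↦10, 2↦4, 3↦2, 4↦4, 5↦10, 6↦9, 7↦1, 8↦8, 9↦8, 10↦1]  zeros at y ∈ ∅
  x = 7: [0↦1, 1↦2, 2↦7, 3↦5, 4↦7, 5↦2, 6↦1, 7↦4, 8↦0, 9↦0, 10↦4]  zeros at y ∈ {8, 9}
  x = 8: [0↦6, 1↦7, 2↦1, 3↦10, 4↦1, 5↦7, 6↦6, 7↦9, 8↦5, 9↦5, 10↦9]  zeros at y ∈ ∅
  x = 9: [0↦2, 1↦3, 2↦8, 3↦6, 4↦8, 5↦3, 6↦2, 7↦5, 8↦1, 9↦1, 10↦5]  zeros at y ∈ ∅
  x = 10: [0↦0, 1↦1, 2↦6, 3↦4, 4↦6, 5↦1, 6↦0, 7↦3, 8↦10, 9↦10, 10↦3]  zeros at y ∈ {0, 6}
Collecting zeros: affine points = {(0, 0), (0, 6), (3, 8), (3, 9), (5, 7), (5, 10), (7, 8), (7, 9), (10, 0), (10, 6)}.
Total count |C(F_11)_aff| = 10.


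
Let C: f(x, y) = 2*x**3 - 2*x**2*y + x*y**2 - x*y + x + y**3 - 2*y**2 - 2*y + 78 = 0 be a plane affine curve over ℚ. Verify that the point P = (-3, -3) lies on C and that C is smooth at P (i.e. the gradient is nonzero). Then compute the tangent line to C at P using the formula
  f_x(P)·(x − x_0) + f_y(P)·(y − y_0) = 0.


Tangent line at P: 31*x + 40*y + 213 = 0.

Step 1: f(-3, -3) = 0, so P lies on C.
Step 2: partial derivatives
  f_x(x, y) = 6*x**2 - 4*x*y + y**2 - y + 1, f_y(x, y) = -2*x**2 + 2*x*y - x + 3*y**2 - 4*y - 2.
  f_x(P) = 31, f_y(P) = 40 (gradient nonzero, so P is smooth).
Step 3: tangent line at P: 31·(x − -3) + 40·(y − -3) = 0.
Expanding: 31*x + 40*y + 213 = 0.


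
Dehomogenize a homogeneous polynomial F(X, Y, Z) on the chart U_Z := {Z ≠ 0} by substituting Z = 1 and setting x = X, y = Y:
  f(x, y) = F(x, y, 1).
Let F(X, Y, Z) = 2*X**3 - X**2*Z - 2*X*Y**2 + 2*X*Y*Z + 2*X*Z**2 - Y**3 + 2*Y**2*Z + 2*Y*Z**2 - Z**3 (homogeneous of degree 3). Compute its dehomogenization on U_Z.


f(x, y) = 2*x**3 - x**2 - 2*x*y**2 + 2*x*y + 2*x - y**3 + 2*y**2 + 2*y - 1

On U_Z we set Z = 1. Each monomial c·X^i·Y^j·Z^k in F becomes c·x^i·y^j·1^k = c·x^i·y^j.
Substituting Z = 1: F(X, Y, 1) = 2*x**3 - x**2 - 2*x*y**2 + 2*x*y + 2*x - y**3 + 2*y**2 + 2*y - 1.
Note: deg(f) ≤ deg(F) = 3; strict inequality happens when F is divisible by Z (lost terms).


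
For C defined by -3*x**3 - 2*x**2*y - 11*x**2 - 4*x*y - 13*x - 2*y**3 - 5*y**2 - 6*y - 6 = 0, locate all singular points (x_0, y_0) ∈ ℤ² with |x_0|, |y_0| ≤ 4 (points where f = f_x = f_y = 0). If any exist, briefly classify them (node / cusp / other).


Singular points: {(-1, -1)}; classification: cusp.

Compute partial derivatives:
  f_x = -9*x**2 - 4*x*y - 22*x - 4*y - 13.
  f_y = -2*x**2 - 4*x - 6*y**2 - 10*y - 6.
Scan x_0 ∈ {−4, ..., 4}. For each x_0, f_y(x_0, y) is a polynomial in y; find its integer roots y ∈ {−4, ..., 4}, then test f_x and f at those candidates.
  x = -4: f_y(-4, y) = -6*y**2 - 10*y - 22; no integer root y with |y| ≤ 4.
  x = -3: f_y(-3, y) = -6*y**2 - 10*y - 12; no integer root y with |y| ≤ 4.
  x = -2: f_y(-2, y) = -6*y**2 - 10*y - 6; no integer root y with |y| ≤ 4.
  x = -1: f_y(-1, y) = -6*y**2 - 10*y - 4; vanishes at y ∈ {-1}. (-1, -1): f_x = 0, f = 0 — SINGULAR.
  x = 0: f_y(0, y) = -6*y**2 - 10*y - 6; no integer root y with |y| ≤ 4.
  x = 1: f_y(1, y) = -6*y**2 - 10*y - 12; no integer root y with |y| ≤ 4.
  x = 2: f_y(2, y) = -6*y**2 - 10*y - 22; no integer root y with |y| ≤ 4.
  x = 3: f_y(3, y) = -6*y**2 - 10*y - 36; no integer root y with |y| ≤ 4.
  x = 4: f_y(4, y) = -6*y**2 - 10*y - 54; no integer root y with |y| ≤ 4.
Only singular point on the grid: (-1, -1).
Classify: substitute x = -1 + u, y = -1 + v and expand: f = -3*u**3 - 2*u**2*v - 2*v**3 + v**2.
No constant or linear terms (consistent with a singular point). Quadratic part: v**2. Cubic part: -3*u**3 - 2*u**2*v - 2*v**3.
The quadratic part v**2 is a perfect square, so there is a single (double) tangent line v = 0, i.e. y = -1. Restricting the cubic part to that line (v = 0) leaves -3*u**3 ≠ 0, so f is not divisible by v and the branch is v² ≈ 3*u**3 to lowest order — this is a cusp.
Classification: cusp.


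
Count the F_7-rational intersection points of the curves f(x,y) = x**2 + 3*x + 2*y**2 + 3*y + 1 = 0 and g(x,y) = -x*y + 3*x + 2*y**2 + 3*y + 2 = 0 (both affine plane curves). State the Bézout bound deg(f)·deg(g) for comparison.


Common zeros: ∅; count = 0; Bézout bound = 4.

deg(f) = 2, deg(g) = 2, so Bézout bound = 4.
Scan x ∈ F_7. For each x, list the y ∈ F_7 with f(x, y) ≡ 0 and those with g(x, y) ≡ 0 (mod 7); the common zeros in that column are the intersection.
  x = 0: f ≡ 0 at y ∈ {3, 6}; g ≡ 0 at y ∈ {1}; common: ∅.
  x = 1: f ≡ 0 at y ∈ {4, 5}; g ≡ 0 at y ∈ ∅; common: ∅.
  x = 2: f ≡ 0 at y ∈ ∅; g ≡ 0 at y ∈ {5}; common: ∅.
  x = 3: f ≡ 0 at y ∈ {4, 5}; g ≡ 0 at y ∈ ∅; common: ∅.
  x = 4: f ≡ 0 at y ∈ {3, 6}; g ≡ 0 at y ∈ {0, 4}; common: ∅.
  x = 5: f ≡ 0 at y ∈ ∅; g ≡ 0 at y ∈ {2, 6}; common: ∅.
  x = 6: f ≡ 0 at y ∈ ∅; g ≡ 0 at y ∈ ∅; common: ∅.
Collecting: common zeros = ∅, so the count is 0.
Comparison with the Bézout bound: 0 ≤ 4 = deg(f)·deg(g), as expected for curves with no common component (the affine F_7-count falls short of the bound because intersections may lie at infinity, over extension fields, or carry multiplicity).


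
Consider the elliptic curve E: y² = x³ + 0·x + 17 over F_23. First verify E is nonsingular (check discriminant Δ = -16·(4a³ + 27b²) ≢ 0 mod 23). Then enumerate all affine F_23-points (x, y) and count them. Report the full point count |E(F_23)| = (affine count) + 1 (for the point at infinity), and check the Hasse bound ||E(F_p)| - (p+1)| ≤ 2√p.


Affine points = {(1, 8), (1, 15), (2, 5), (2, 18), (4, 9), (4, 14), (5, 2), (5, 21), (6, 7), (6, 16), (8, 0), (13, 11), (13, 12), (14, 1), (14, 22), (17, 10), (17, 13), (20, 6), (20, 17), (21, 3), (21, 20), (22, 4), (22, 19)}; affine count = 23; |E(F_23)| = 24.

Discriminant check: Δ ∝ 4a³ + 27b² = 4·0³ + 27·17² = 4·0 + 27·289 ≡ 6 (mod 23). Nonzero ⇒ E is nonsingular.
For each x ∈ F_23, compute rhs = x³ + 0·x + 17 mod 23, then count y ∈ F_23 with y² ≡ rhs.
  x = 0: rhs = 17, matching y values: none (0 points).
  x = 1: rhs = 18, matching y values: 8, 15 (2 points).
  x = 2: rhs = 2, matching y values: 5, 18 (2 points).
  x = 3: rhs = 21, matching y values: none (0 points).
  x = 4: rhs = 12, matching y values: 9, 14 (2 points).
  x = 5: rhs = 4, matching y values: 2, 21 (2 points).
  x = 6: rhs = 3, matching y values: 7, 16 (2 points).
  x = 7: rhs = 15, matching y values: none (0 points).
  x = 8: rhs = 0, matching y values: 0 (1 points).
  x = 9: rhs = 10, matching y values: none (0 points).
  x = 10: rhs = 5, matching y values: none (0 points).
  x = 11: rhs = 14, matching y values: none (0 points).
  x = 12: rhs = 20, matching y values: none (0 points).
  x = 13: rhs = 6, matching y values: 11, 12 (2 points).
  x = 14: rhs = 1, matching y values: 1, 22 (2 points).
  x = 15: rhs = 11, matching y values: none (0 points).
  x = 16: rhs = 19, matching y values: none (0 points).
  x = 17: rhs = 8, matching y values: 10, 13 (2 points).
  x = 18: rhs = 7, matching y values: none (0 points).
  x = 19: rhs = 22, matching y values: none (0 points).
  x = 20: rhs = 13, matching y values: 6, 17 (2 points).
  x = 21: rhs = 9, matching y values: 3, 20 (2 points).
  x = 22: rhs = 16, matching y values: 4, 19 (2 points).
Total affine count: 23.
Full point count |E(F_23)| = 23 + 1 = 24.
Hasse bound: |24 − (23+1)| = |0| = 0 ≤ 2√23 ≈ 9.5917 ✓.


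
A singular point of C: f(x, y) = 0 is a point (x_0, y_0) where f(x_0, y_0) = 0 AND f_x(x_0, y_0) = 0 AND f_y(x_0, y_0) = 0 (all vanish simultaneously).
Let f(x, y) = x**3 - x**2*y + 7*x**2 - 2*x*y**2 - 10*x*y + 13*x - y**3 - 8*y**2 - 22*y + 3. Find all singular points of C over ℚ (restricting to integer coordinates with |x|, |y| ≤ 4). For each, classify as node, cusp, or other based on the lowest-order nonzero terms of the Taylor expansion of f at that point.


Singular points: {(-3, -1)}; classification: node.

Compute partial derivatives:
  f_x = 3*x**2 - 2*x*y + 14*x - 2*y**2 - 10*y + 13.
  f_y = -x**2 - 4*x*y - 10*x - 3*y**2 - 16*y - 22.
Scan x_0 ∈ {−4, ..., 4}. For each x_0, f_y(x_0, y) is a polynomial in y; find its integer roots y ∈ {−4, ..., 4}, then test f_x and f at those candidates.
  x = -4: f_y(-4, y) = 2 - 3*y**2; no integer root y with |y| ≤ 4.
  x = -3: f_y(-3, y) = -3*y**2 - 4*y - 1; vanishes at y ∈ {-1}. (-3, -1): f_x = 0, f = 0 — SINGULAR.
  x = -2: f_y(-2, y) = -3*y**2 - 8*y - 6; no integer root y with |y| ≤ 4.
  x = -1: f_y(-1, y) = -3*y**2 - 12*y - 13; no integer root y with |y| ≤ 4.
  x = 0: f_y(0, y) = -3*y**2 - 16*y - 22; no integer root y with |y| ≤ 4.
  x = 1: f_y(1, y) = -3*y**2 - 20*y - 33; vanishes at y ∈ {-3}. (1, -3): f_x = 48 ≠ 0.
  x = 2: f_y(2, y) = -3*y**2 - 24*y - 46; no integer root y with |y| ≤ 4.
  x = 3: f_y(3, y) = -3*y**2 - 28*y - 61; no integer root y with |y| ≤ 4.
  x = 4: f_y(4, y) = -3*y**2 - 32*y - 78; no integer root y with |y| ≤ 4.
Only singular point on the grid: (-3, -1).
Classify: substitute x = -3 + u, y = -1 + v and expand: f = u**3 - u**2*v - u**2 - 2*u*v**2 - v**3 + v**2.
No constant or linear terms (consistent with a singular point). Quadratic part: -u**2 + v**2. Cubic part: u**3 - u**2*v - 2*u*v**2 - v**3.
The quadratic part v**2 - u**2 = (v − u)(v + u) splits into two distinct linear factors, so there are two distinct tangent lines y − -1 = ±(x − -3) — this is a node (ordinary double point).
Classification: node.


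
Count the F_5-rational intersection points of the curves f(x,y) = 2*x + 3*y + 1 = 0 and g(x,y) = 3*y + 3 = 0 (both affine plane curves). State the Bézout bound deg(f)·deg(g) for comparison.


Common zeros: {(1, 4)}; count = 1; Bézout bound = 1.

deg(f) = 1, deg(g) = 1, so Bézout bound = 1.
Scan x ∈ F_5. For each x, list the y ∈ F_5 with f(x, y) ≡ 0 and those with g(x, y) ≡ 0 (mod 5); the common zeros in that column are the intersection.
  x = 0: f ≡ 0 at y ∈ {3}; g ≡ 0 at y ∈ {4}; common: ∅.
  x = 1: f ≡ 0 at y ∈ {4}; g ≡ 0 at y ∈ {4}; common: {4}.
  x = 2: f ≡ 0 at y ∈ {0}; g ≡ 0 at y ∈ {4}; common: ∅.
  x = 3: f ≡ 0 at y ∈ {1}; g ≡ 0 at y ∈ {4}; common: ∅.
  x = 4: f ≡ 0 at y ∈ {2}; g ≡ 0 at y ∈ {4}; common: ∅.
Collecting: common zeros = {(1, 4)}, so the count is 1.
Comparison with the Bézout bound: 1 ≤ 1 = deg(f)·deg(g), as expected for curves with no common component (the bound is attained).


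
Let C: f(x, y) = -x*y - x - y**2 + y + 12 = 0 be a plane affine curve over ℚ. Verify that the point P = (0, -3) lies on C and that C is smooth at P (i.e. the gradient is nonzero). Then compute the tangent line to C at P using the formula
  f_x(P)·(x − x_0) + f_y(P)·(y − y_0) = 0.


Tangent line at P: 2*x + 7*y + 21 = 0.

Step 1: f(0, -3) = 0, so P lies on C.
Step 2: partial derivatives
  f_x(x, y) = -y - 1, f_y(x, y) = -x - 2*y + 1.
  f_x(P) = 2, f_y(P) = 7 (gradient nonzero, so P is smooth).
Step 3: tangent line at P: 2·(x − 0) + 7·(y − -3) = 0.
Expanding: 2*x + 7*y + 21 = 0.


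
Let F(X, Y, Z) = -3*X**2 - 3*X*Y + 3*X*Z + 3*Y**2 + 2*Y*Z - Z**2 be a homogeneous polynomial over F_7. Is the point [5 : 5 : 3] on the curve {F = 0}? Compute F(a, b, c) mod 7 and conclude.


F(5,5,3) ≡ 5 (mod 7); P is NOT on the curve.

Evaluate F(5, 5, 3) term-by-term (mod 7).
  -3*X**2 ↦ -3·25·1·1 = -75
  -3*X*Y ↦ -3·5·5·1 = -75
  3*X*Z ↦ 3·5·1·3 = 45
  3*Y**2 ↦ 3·1·25·1 = 75
  2*Y*Z ↦ 2·1·5·3 = 30
  -Z**2 ↦ -1·1·1·9 = -9
Sum: F(5, 5, 3) = (-75) + (-75) + (45) + (75) + (30) + (-9) = -9.
Reducing mod 7: -9 ≡ 5 (mod 7).
Since F(a, b, c) ≡ 5 ≠ 0 (mod 7), P does NOT lie on the curve.


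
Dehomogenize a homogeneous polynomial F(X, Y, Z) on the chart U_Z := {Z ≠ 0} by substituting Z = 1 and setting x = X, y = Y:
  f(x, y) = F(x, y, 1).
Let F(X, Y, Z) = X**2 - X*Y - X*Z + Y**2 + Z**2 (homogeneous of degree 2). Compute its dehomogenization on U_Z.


f(x, y) = x**2 - x*y - x + y**2 + 1

On U_Z we set Z = 1. Each monomial c·X^i·Y^j·Z^k in F becomes c·x^i·y^j·1^k = c·x^i·y^j.
Substituting Z = 1: F(X, Y, 1) = x**2 - x*y - x + y**2 + 1.
Note: deg(f) ≤ deg(F) = 2; strict inequality happens when F is divisible by Z (lost terms).


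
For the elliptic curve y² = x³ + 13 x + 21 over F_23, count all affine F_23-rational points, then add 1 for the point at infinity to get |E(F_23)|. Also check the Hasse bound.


Affine points = {(1, 9), (1, 14), (2, 3), (2, 20), (3, 8), (3, 15), (5, 2), (5, 21), (6, 4), (6, 19), (7, 8), (7, 15), (8, 4), (8, 19), (9, 4), (9, 19), (10, 1), (10, 22), (11, 0), (13, 8), (13, 15), (14, 7), (14, 16), (15, 7), (15, 16), (16, 1), (16, 22), (17, 7), (17, 16), (20, 1), (20, 22)}; affine count = 31; |E(F_23)| = 32.

Discriminant check: Δ ∝ 4a³ + 27b² = 4·13³ + 27·21² = 4·2197 + 27·441 ≡ 18 (mod 23). Nonzero ⇒ E is nonsingular.
For each x ∈ F_23, compute rhs = x³ + 13·x + 21 mod 23, then count y ∈ F_23 with y² ≡ rhs.
  x = 0: rhs = 21, matching y values: none (0 points).
  x = 1: rhs = 12, matching y values: 9, 14 (2 points).
  x = 2: rhs = 9, matching y values: 3, 20 (2 points).
  x = 3: rhs = 18, matching y values: 8, 15 (2 points).
  x = 4: rhs = 22, matching y values: none (0 points).
  x = 5: rhs = 4, matching y values: 2, 21 (2 points).
  x = 6: rhs = 16, matching y values: 4, 19 (2 points).
  x = 7: rhs = 18, matching y values: 8, 15 (2 points).
  x = 8: rhs = 16, matching y values: 4, 19 (2 points).
  x = 9: rhs = 16, matching y values: 4, 19 (2 points).
  x = 10: rhs = 1, matching y values: 1, 22 (2 points).
  x = 11: rhs = 0, matching y values: 0 (1 points).
  x = 12: rhs = 19, matching y values: none (0 points).
  x = 13: rhs = 18, matching y values: 8, 15 (2 points).
  x = 14: rhs = 3, matching y values: 7, 16 (2 points).
  x = 15: rhs = 3, matching y values: 7, 16 (2 points).
  x = 16: rhs = 1, matching y values: 1, 22 (2 points).
  x = 17: rhs = 3, matching y values: 7, 16 (2 points).
  x = 18: rhs = 15, matching y values: none (0 points).
  x = 19: rhs = 20, matching y values: none (0 points).
  x = 20: rhs = 1, matching y values: 1, 22 (2 points).
  x = 21: rhs = 10, matching y values: none (0 points).
  x = 22: rhs = 7, matching y values: none (0 points).
Total affine count: 31.
Full point count |E(F_23)| = 31 + 1 = 32.
Hasse bound: |32 − (23+1)| = |8| = 8 ≤ 2√23 ≈ 9.5917 ✓.


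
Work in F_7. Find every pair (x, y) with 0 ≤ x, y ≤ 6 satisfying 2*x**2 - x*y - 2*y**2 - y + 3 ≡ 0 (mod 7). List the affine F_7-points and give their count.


Affine F_7-points: {(0, 1), (0, 2), (1, 2), (1, 4), (3, 0), (3, 5), (4, 0), (4, 1)}; count = 8.

For each of the 49 pairs (x, y) ∈ F_7², evaluate f(x, y) mod 7. Record the zeros.
  x = 0: [0↦3, 1↦0, 2↦0, 3↦3, 4↦2, 5↦4, 6↦2]  zeros at y ∈ {1, 2}
  x = 1: [0↦5, 1↦1, 2↦0, 3↦2, 4↦0, 5↦1, 6↦5]  zeros at y ∈ {2, 4}
  x = 2: [0↦4, 1↦6, 2↦4, 3↦5, 4↦2, 5↦2, 6↦5]  zeros at y ∈ ∅
  x = 3: [0↦0, 1↦1, 2↦5, 3↦5, 4↦1, 5↦0, 6↦2]  zeros at y ∈ {0, 5}
  x = 4: [0↦0, 1↦0, 2↦3, 3↦2, 4↦4, 5↦2, 6↦3]  zeros at y ∈ {0, 1}
  x = 5: [0↦4, 1↦3, 2↦5, 3↦3, 4↦4, 5↦1, 6↦1]  zeros at y ∈ ∅
  x = 6: [0↦5, 1↦3, 2↦4, 3↦1, 4↦1, 5↦4, 6↦3]  zeros at y ∈ ∅
Collecting zeros: affine points = {(0, 1), (0, 2), (1, 2), (1, 4), (3, 0), (3, 5), (4, 0), (4, 1)}.
Total count |C(F_7)_aff| = 8.


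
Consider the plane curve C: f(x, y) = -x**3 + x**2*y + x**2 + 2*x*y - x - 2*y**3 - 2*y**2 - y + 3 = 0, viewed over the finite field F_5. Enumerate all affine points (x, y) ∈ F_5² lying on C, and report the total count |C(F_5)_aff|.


Affine F_5-points: {(1, 1), (1, 4), (2, 1), (2, 4), (4, 1)}; count = 5.

For each of the 25 pairs (x, y) ∈ F_5², evaluate f(x, y) mod 5. Record the zeros.
  x = 0: [0↦3, 1↦3, 2↦2, 3↦3, 4↦4]  zeros at y ∈ ∅
  x = 1: [0↦2, 1↦0, 2↦2, 3↦1, 4↦0]  zeros at y ∈ {1, 4}
  x = 2: [0↦2, 1↦0, 2↦2, 3↦1, 4↦0]  zeros at y ∈ {1, 4}
  x = 3: [0↦2, 1↦2, 2↦1, 3↦2, 4↦3]  zeros at y ∈ ∅
  x = 4: [0↦1, 1↦0, 2↦3, 3↦3, 4↦3]  zeros at y ∈ {1}
Collecting zeros: affine points = {(1, 1), (1, 4), (2, 1), (2, 4), (4, 1)}.
Total count |C(F_5)_aff| = 5.
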